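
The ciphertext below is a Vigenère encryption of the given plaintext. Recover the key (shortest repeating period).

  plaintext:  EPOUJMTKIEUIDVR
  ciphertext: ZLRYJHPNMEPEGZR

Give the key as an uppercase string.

VWDEA

  i= 0: Z-E = 21 → V
  i= 1: L-P = 22 → W
  i= 2: R-O =  3 → D
  i= 3: Y-U =  4 → E
  i= 4: J-J =  0 → A
  i= 5: H-M = 21 → V
  i= 6: P-T = 22 → W
  i= 7: N-K =  3 → D
  i= 8: M-I =  4 → E
  i= 9: E-E =  0 → A
  i=10: P-U = 21 → V
  i=11: E-I = 22 → W
  i=12: G-D =  3 → D
  i=13: Z-V =  4 → E
  i=14: R-R =  0 → A
  shifts repeat with period 5: VWDEA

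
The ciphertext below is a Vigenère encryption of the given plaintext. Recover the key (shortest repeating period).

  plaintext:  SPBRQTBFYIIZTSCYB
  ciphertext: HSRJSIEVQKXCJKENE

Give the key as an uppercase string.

PDQSC

  i= 0: H-S = 15 → P
  i= 1: S-P =  3 → D
  i= 2: R-B = 16 → Q
  i= 3: J-R = 18 → S
  i= 4: S-Q =  2 → C
  i= 5: I-T = 15 → P
  i= 6: E-B =  3 → D
  i= 7: V-F = 16 → Q
  i= 8: Q-Y = 18 → S
  i= 9: K-I =  2 → C
  i=10: X-I = 15 → P
  i=11: C-Z =  3 → D
  i=12: J-T = 16 → Q
  i=13: K-S = 18 → S
  i=14: E-C =  2 → C
  i=15: N-Y = 15 → P
  i=16: E-B =  3 → D
  shifts repeat with period 5: PDQSC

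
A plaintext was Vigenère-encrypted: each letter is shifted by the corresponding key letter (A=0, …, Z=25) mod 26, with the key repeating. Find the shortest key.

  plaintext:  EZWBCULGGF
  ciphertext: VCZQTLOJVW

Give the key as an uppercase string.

  i= 0: V-E = 17 → R
  i= 1: C-Z =  3 → D
  i= 2: Z-W =  3 → D
  i= 3: Q-B = 15 → P
  i= 4: T-C = 17 → R
  i= 5: L-U = 17 → R
  i= 6: O-L =  3 → D
  i= 7: J-G =  3 → D
  i= 8: V-G = 15 → P
  i= 9: W-F = 17 → R
  shifts repeat with period 5: RDDPR

RDDPR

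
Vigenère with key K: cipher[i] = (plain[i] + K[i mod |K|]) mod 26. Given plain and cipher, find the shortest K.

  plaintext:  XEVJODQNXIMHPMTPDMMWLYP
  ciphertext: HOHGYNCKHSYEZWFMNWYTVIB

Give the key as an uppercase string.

KKMX

  i= 0: H-X = 10 → K
  i= 1: O-E = 10 → K
  i= 2: H-V = 12 → M
  i= 3: G-J = 23 → X
  i= 4: Y-O = 10 → K
  i= 5: N-D = 10 → K
  i= 6: C-Q = 12 → M
  i= 7: K-N = 23 → X
  i= 8: H-X = 10 → K
  i= 9: S-I = 10 → K
  i=10: Y-M = 12 → M
  i=11: E-H = 23 → X
  i=12: Z-P = 10 → K
  i=13: W-M = 10 → K
  i=14: F-T = 12 → M
  i=15: M-P = 23 → X
  i=16: N-D = 10 → K
  i=17: W-M = 10 → K
  i=18: Y-M = 12 → M
  i=19: T-W = 23 → X
  i=20: V-L = 10 → K
  i=21: I-Y = 10 → K
  i=22: B-P = 12 → M
  shifts repeat with period 4: KKMX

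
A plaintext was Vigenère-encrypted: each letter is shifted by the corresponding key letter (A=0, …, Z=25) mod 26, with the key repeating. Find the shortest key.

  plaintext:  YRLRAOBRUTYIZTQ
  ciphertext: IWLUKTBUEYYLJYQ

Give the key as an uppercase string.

  i= 0: I-Y = 10 → K
  i= 1: W-R =  5 → F
  i= 2: L-L =  0 → A
  i= 3: U-R =  3 → D
  i= 4: K-A = 10 → K
  i= 5: T-O =  5 → F
  i= 6: B-B =  0 → A
  i= 7: U-R =  3 → D
  i= 8: E-U = 10 → K
  i= 9: Y-T =  5 → F
  i=10: Y-Y =  0 → A
  i=11: L-I =  3 → D
  i=12: J-Z = 10 → K
  i=13: Y-T =  5 → F
  i=14: Q-Q =  0 → A
  shifts repeat with period 4: KFAD

KFAD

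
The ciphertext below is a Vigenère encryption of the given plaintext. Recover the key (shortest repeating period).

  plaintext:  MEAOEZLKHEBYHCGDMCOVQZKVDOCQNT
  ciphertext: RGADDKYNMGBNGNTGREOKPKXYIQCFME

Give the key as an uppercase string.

  i= 0: R-M =  5 → F
  i= 1: G-E =  2 → C
  i= 2: A-A =  0 → A
  i= 3: D-O = 15 → P
  i= 4: D-E = 25 → Z
  i= 5: K-Z = 11 → L
  i= 6: Y-L = 13 → N
  i= 7: N-K =  3 → D
  i= 8: M-H =  5 → F
  i= 9: G-E =  2 → C
  i=10: B-B =  0 → A
  i=11: N-Y = 15 → P
  i=12: G-H = 25 → Z
  i=13: N-C = 11 → L
  i=14: T-G = 13 → N
  i=15: G-D =  3 → D
  i=16: R-M =  5 → F
  i=17: E-C =  2 → C
  i=18: O-O =  0 → A
  i=19: K-V = 15 → P
  i=20: P-Q = 25 → Z
  i=21: K-Z = 11 → L
  i=22: X-K = 13 → N
  i=23: Y-V =  3 → D
  i=24: I-D =  5 → F
  i=25: Q-O =  2 → C
  i=26: C-C =  0 → A
  i=27: F-Q = 15 → P
  i=28: M-N = 25 → Z
  i=29: E-T = 11 → L
  shifts repeat with period 8: FCAPZLND

FCAPZLND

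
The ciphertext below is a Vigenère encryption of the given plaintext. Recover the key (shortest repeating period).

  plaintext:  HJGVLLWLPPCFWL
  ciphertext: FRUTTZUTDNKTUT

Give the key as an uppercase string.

  i= 0: F-H = 24 → Y
  i= 1: R-J =  8 → I
  i= 2: U-G = 14 → O
  i= 3: T-V = 24 → Y
  i= 4: T-L =  8 → I
  i= 5: Z-L = 14 → O
  i= 6: U-W = 24 → Y
  i= 7: T-L =  8 → I
  i= 8: D-P = 14 → O
  i= 9: N-P = 24 → Y
  i=10: K-C =  8 → I
  i=11: T-F = 14 → O
  i=12: U-W = 24 → Y
  i=13: T-L =  8 → I
  shifts repeat with period 3: YIO

YIO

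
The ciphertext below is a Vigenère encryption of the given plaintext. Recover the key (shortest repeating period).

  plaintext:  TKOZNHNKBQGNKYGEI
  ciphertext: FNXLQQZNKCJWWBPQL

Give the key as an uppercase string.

MDJ

  i= 0: F-T = 12 → M
  i= 1: N-K =  3 → D
  i= 2: X-O =  9 → J
  i= 3: L-Z = 12 → M
  i= 4: Q-N =  3 → D
  i= 5: Q-H =  9 → J
  i= 6: Z-N = 12 → M
  i= 7: N-K =  3 → D
  i= 8: K-B =  9 → J
  i= 9: C-Q = 12 → M
  i=10: J-G =  3 → D
  i=11: W-N =  9 → J
  i=12: W-K = 12 → M
  i=13: B-Y =  3 → D
  i=14: P-G =  9 → J
  i=15: Q-E = 12 → M
  i=16: L-I =  3 → D
  shifts repeat with period 3: MDJ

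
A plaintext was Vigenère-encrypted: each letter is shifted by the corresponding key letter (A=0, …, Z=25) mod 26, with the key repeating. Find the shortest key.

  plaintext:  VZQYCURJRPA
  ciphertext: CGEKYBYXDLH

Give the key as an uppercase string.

  i= 0: C-V =  7 → H
  i= 1: G-Z =  7 → H
  i= 2: E-Q = 14 → O
  i= 3: K-Y = 12 → M
  i= 4: Y-C = 22 → W
  i= 5: B-U =  7 → H
  i= 6: Y-R =  7 → H
  i= 7: X-J = 14 → O
  i= 8: D-R = 12 → M
  i= 9: L-P = 22 → W
  i=10: H-A =  7 → H
  shifts repeat with period 5: HHOMW

HHOMW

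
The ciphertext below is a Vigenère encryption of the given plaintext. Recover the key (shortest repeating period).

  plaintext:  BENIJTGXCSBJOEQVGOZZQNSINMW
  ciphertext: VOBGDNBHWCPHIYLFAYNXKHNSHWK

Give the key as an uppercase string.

UKOYUUVK

  i= 0: V-B = 20 → U
  i= 1: O-E = 10 → K
  i= 2: B-N = 14 → O
  i= 3: G-I = 24 → Y
  i= 4: D-J = 20 → U
  i= 5: N-T = 20 → U
  i= 6: B-G = 21 → V
  i= 7: H-X = 10 → K
  i= 8: W-C = 20 → U
  i= 9: C-S = 10 → K
  i=10: P-B = 14 → O
  i=11: H-J = 24 → Y
  i=12: I-O = 20 → U
  i=13: Y-E = 20 → U
  i=14: L-Q = 21 → V
  i=15: F-V = 10 → K
  i=16: A-G = 20 → U
  i=17: Y-O = 10 → K
  i=18: N-Z = 14 → O
  i=19: X-Z = 24 → Y
  i=20: K-Q = 20 → U
  i=21: H-N = 20 → U
  i=22: N-S = 21 → V
  i=23: S-I = 10 → K
  i=24: H-N = 20 → U
  i=25: W-M = 10 → K
  i=26: K-W = 14 → O
  shifts repeat with period 8: UKOYUUVK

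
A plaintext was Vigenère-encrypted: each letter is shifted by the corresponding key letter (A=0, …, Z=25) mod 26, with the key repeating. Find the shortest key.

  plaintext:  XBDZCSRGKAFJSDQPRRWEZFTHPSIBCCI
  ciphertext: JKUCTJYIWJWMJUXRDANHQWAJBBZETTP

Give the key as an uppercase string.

MJRDRRHC

  i= 0: J-X = 12 → M
  i= 1: K-B =  9 → J
  i= 2: U-D = 17 → R
  i= 3: C-Z =  3 → D
  i= 4: T-C = 17 → R
  i= 5: J-S = 17 → R
  i= 6: Y-R =  7 → H
  i= 7: I-G =  2 → C
  i= 8: W-K = 12 → M
  i= 9: J-A =  9 → J
  i=10: W-F = 17 → R
  i=11: M-J =  3 → D
  i=12: J-S = 17 → R
  i=13: U-D = 17 → R
  i=14: X-Q =  7 → H
  i=15: R-P =  2 → C
  i=16: D-R = 12 → M
  i=17: A-R =  9 → J
  i=18: N-W = 17 → R
  i=19: H-E =  3 → D
  i=20: Q-Z = 17 → R
  i=21: W-F = 17 → R
  i=22: A-T =  7 → H
  i=23: J-H =  2 → C
  i=24: B-P = 12 → M
  i=25: B-S =  9 → J
  i=26: Z-I = 17 → R
  i=27: E-B =  3 → D
  i=28: T-C = 17 → R
  i=29: T-C = 17 → R
  i=30: P-I =  7 → H
  shifts repeat with period 8: MJRDRRHC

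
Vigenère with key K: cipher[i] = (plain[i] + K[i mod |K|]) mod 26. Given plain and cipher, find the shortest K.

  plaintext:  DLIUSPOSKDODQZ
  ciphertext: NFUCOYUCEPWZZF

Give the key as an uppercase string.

  i= 0: N-D = 10 → K
  i= 1: F-L = 20 → U
  i= 2: U-I = 12 → M
  i= 3: C-U =  8 → I
  i= 4: O-S = 22 → W
  i= 5: Y-P =  9 → J
  i= 6: U-O =  6 → G
  i= 7: C-S = 10 → K
  i= 8: E-K = 20 → U
  i= 9: P-D = 12 → M
  i=10: W-O =  8 → I
  i=11: Z-D = 22 → W
  i=12: Z-Q =  9 → J
  i=13: F-Z =  6 → G
  shifts repeat with period 7: KUMIWJG

KUMIWJG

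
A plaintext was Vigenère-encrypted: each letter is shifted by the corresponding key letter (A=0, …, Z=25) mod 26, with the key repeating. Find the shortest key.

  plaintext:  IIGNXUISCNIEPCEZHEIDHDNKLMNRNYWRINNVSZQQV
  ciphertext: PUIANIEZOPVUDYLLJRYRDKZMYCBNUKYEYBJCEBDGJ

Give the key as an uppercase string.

HMCNQOW

  i= 0: P-I =  7 → H
  i= 1: U-I = 12 → M
  i= 2: I-G =  2 → C
  i= 3: A-N = 13 → N
  i= 4: N-X = 16 → Q
  i= 5: I-U = 14 → O
  i= 6: E-I = 22 → W
  i= 7: Z-S =  7 → H
  i= 8: O-C = 12 → M
  i= 9: P-N =  2 → C
  i=10: V-I = 13 → N
  i=11: U-E = 16 → Q
  i=12: D-P = 14 → O
  i=13: Y-C = 22 → W
  i=14: L-E =  7 → H
  i=15: L-Z = 12 → M
  i=16: J-H =  2 → C
  i=17: R-E = 13 → N
  i=18: Y-I = 16 → Q
  i=19: R-D = 14 → O
  i=20: D-H = 22 → W
  i=21: K-D =  7 → H
  i=22: Z-N = 12 → M
  i=23: M-K =  2 → C
  i=24: Y-L = 13 → N
  i=25: C-M = 16 → Q
  i=26: B-N = 14 → O
  i=27: N-R = 22 → W
  i=28: U-N =  7 → H
  i=29: K-Y = 12 → M
  i=30: Y-W =  2 → C
  i=31: E-R = 13 → N
  i=32: Y-I = 16 → Q
  i=33: B-N = 14 → O
  i=34: J-N = 22 → W
  i=35: C-V =  7 → H
  i=36: E-S = 12 → M
  i=37: B-Z =  2 → C
  i=38: D-Q = 13 → N
  i=39: G-Q = 16 → Q
  i=40: J-V = 14 → O
  shifts repeat with period 7: HMCNQOW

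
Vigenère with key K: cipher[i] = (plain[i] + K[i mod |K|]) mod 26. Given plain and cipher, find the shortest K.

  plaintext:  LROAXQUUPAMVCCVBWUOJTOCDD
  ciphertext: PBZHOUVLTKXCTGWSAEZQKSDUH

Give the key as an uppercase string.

  i= 0: P-L =  4 → E
  i= 1: B-R = 10 → K
  i= 2: Z-O = 11 → L
  i= 3: H-A =  7 → H
  i= 4: O-X = 17 → R
  i= 5: U-Q =  4 → E
  i= 6: V-U =  1 → B
  i= 7: L-U = 17 → R
  i= 8: T-P =  4 → E
  i= 9: K-A = 10 → K
  i=10: X-M = 11 → L
  i=11: C-V =  7 → H
  i=12: T-C = 17 → R
  i=13: G-C =  4 → E
  i=14: W-V =  1 → B
  i=15: S-B = 17 → R
  i=16: A-W =  4 → E
  i=17: E-U = 10 → K
  i=18: Z-O = 11 → L
  i=19: Q-J =  7 → H
  i=20: K-T = 17 → R
  i=21: S-O =  4 → E
  i=22: D-C =  1 → B
  i=23: U-D = 17 → R
  i=24: H-D =  4 → E
  shifts repeat with period 8: EKLHREBR

EKLHREBR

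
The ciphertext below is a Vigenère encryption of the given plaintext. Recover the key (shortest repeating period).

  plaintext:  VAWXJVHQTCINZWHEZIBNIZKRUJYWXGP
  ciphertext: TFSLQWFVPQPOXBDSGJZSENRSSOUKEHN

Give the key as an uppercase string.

  i= 0: T-V = 24 → Y
  i= 1: F-A =  5 → F
  i= 2: S-W = 22 → W
  i= 3: L-X = 14 → O
  i= 4: Q-J =  7 → H
  i= 5: W-V =  1 → B
  i= 6: F-H = 24 → Y
  i= 7: V-Q =  5 → F
  i= 8: P-T = 22 → W
  i= 9: Q-C = 14 → O
  i=10: P-I =  7 → H
  i=11: O-N =  1 → B
  i=12: X-Z = 24 → Y
  i=13: B-W =  5 → F
  i=14: D-H = 22 → W
  i=15: S-E = 14 → O
  i=16: G-Z =  7 → H
  i=17: J-I =  1 → B
  i=18: Z-B = 24 → Y
  i=19: S-N =  5 → F
  i=20: E-I = 22 → W
  i=21: N-Z = 14 → O
  i=22: R-K =  7 → H
  i=23: S-R =  1 → B
  i=24: S-U = 24 → Y
  i=25: O-J =  5 → F
  i=26: U-Y = 22 → W
  i=27: K-W = 14 → O
  i=28: E-X =  7 → H
  i=29: H-G =  1 → B
  i=30: N-P = 24 → Y
  shifts repeat with period 6: YFWOHB

YFWOHB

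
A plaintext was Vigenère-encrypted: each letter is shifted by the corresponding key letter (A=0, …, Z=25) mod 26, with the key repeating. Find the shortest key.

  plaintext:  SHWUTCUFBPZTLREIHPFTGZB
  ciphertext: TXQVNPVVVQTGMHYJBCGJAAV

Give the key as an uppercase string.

  i= 0: T-S =  1 → B
  i= 1: X-H = 16 → Q
  i= 2: Q-W = 20 → U
  i= 3: V-U =  1 → B
  i= 4: N-T = 20 → U
  i= 5: P-C = 13 → N
  i= 6: V-U =  1 → B
  i= 7: V-F = 16 → Q
  i= 8: V-B = 20 → U
  i= 9: Q-P =  1 → B
  i=10: T-Z = 20 → U
  i=11: G-T = 13 → N
  i=12: M-L =  1 → B
  i=13: H-R = 16 → Q
  i=14: Y-E = 20 → U
  i=15: J-I =  1 → B
  i=16: B-H = 20 → U
  i=17: C-P = 13 → N
  i=18: G-F =  1 → B
  i=19: J-T = 16 → Q
  i=20: A-G = 20 → U
  i=21: A-Z =  1 → B
  i=22: V-B = 20 → U
  shifts repeat with period 6: BQUBUN

BQUBUN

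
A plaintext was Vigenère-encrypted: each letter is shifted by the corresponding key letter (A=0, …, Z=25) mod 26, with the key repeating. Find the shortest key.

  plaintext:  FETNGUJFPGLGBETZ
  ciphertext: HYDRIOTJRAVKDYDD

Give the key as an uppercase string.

  i= 0: H-F =  2 → C
  i= 1: Y-E = 20 → U
  i= 2: D-T = 10 → K
  i= 3: R-N =  4 → E
  i= 4: I-G =  2 → C
  i= 5: O-U = 20 → U
  i= 6: T-J = 10 → K
  i= 7: J-F =  4 → E
  i= 8: R-P =  2 → C
  i= 9: A-G = 20 → U
  i=10: V-L = 10 → K
  i=11: K-G =  4 → E
  i=12: D-B =  2 → C
  i=13: Y-E = 20 → U
  i=14: D-T = 10 → K
  i=15: D-Z =  4 → E
  shifts repeat with period 4: CUKE

CUKE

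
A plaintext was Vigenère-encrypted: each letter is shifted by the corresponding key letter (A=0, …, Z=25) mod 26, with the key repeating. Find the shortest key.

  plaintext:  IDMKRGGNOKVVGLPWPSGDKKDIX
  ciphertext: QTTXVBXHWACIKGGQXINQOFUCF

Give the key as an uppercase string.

IQHNEVRU

  i= 0: Q-I =  8 → I
  i= 1: T-D = 16 → Q
  i= 2: T-M =  7 → H
  i= 3: X-K = 13 → N
  i= 4: V-R =  4 → E
  i= 5: B-G = 21 → V
  i= 6: X-G = 17 → R
  i= 7: H-N = 20 → U
  i= 8: W-O =  8 → I
  i= 9: A-K = 16 → Q
  i=10: C-V =  7 → H
  i=11: I-V = 13 → N
  i=12: K-G =  4 → E
  i=13: G-L = 21 → V
  i=14: G-P = 17 → R
  i=15: Q-W = 20 → U
  i=16: X-P =  8 → I
  i=17: I-S = 16 → Q
  i=18: N-G =  7 → H
  i=19: Q-D = 13 → N
  i=20: O-K =  4 → E
  i=21: F-K = 21 → V
  i=22: U-D = 17 → R
  i=23: C-I = 20 → U
  i=24: F-X =  8 → I
  shifts repeat with period 8: IQHNEVRU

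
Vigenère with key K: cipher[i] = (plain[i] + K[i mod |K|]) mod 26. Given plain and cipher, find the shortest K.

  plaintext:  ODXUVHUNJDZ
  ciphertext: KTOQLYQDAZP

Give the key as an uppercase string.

WQR

  i= 0: K-O = 22 → W
  i= 1: T-D = 16 → Q
  i= 2: O-X = 17 → R
  i= 3: Q-U = 22 → W
  i= 4: L-V = 16 → Q
  i= 5: Y-H = 17 → R
  i= 6: Q-U = 22 → W
  i= 7: D-N = 16 → Q
  i= 8: A-J = 17 → R
  i= 9: Z-D = 22 → W
  i=10: P-Z = 16 → Q
  shifts repeat with period 3: WQR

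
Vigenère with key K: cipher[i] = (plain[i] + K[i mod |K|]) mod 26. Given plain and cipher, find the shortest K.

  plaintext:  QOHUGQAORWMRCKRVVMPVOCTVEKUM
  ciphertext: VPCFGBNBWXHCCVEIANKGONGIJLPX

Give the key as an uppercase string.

FBVLALNN

  i= 0: V-Q =  5 → F
  i= 1: P-O =  1 → B
  i= 2: C-H = 21 → V
  i= 3: F-U = 11 → L
  i= 4: G-G =  0 → A
  i= 5: B-Q = 11 → L
  i= 6: N-A = 13 → N
  i= 7: B-O = 13 → N
  i= 8: W-R =  5 → F
  i= 9: X-W =  1 → B
  i=10: H-M = 21 → V
  i=11: C-R = 11 → L
  i=12: C-C =  0 → A
  i=13: V-K = 11 → L
  i=14: E-R = 13 → N
  i=15: I-V = 13 → N
  i=16: A-V =  5 → F
  i=17: N-M =  1 → B
  i=18: K-P = 21 → V
  i=19: G-V = 11 → L
  i=20: O-O =  0 → A
  i=21: N-C = 11 → L
  i=22: G-T = 13 → N
  i=23: I-V = 13 → N
  i=24: J-E =  5 → F
  i=25: L-K =  1 → B
  i=26: P-U = 21 → V
  i=27: X-M = 11 → L
  shifts repeat with period 8: FBVLALNN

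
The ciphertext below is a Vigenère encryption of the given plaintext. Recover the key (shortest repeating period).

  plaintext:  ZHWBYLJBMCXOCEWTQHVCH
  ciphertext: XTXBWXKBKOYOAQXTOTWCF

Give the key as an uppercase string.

  i= 0: X-Z = 24 → Y
  i= 1: T-H = 12 → M
  i= 2: X-W =  1 → B
  i= 3: B-B =  0 → A
  i= 4: W-Y = 24 → Y
  i= 5: X-L = 12 → M
  i= 6: K-J =  1 → B
  i= 7: B-B =  0 → A
  i= 8: K-M = 24 → Y
  i= 9: O-C = 12 → M
  i=10: Y-X =  1 → B
  i=11: O-O =  0 → A
  i=12: A-C = 24 → Y
  i=13: Q-E = 12 → M
  i=14: X-W =  1 → B
  i=15: T-T =  0 → A
  i=16: O-Q = 24 → Y
  i=17: T-H = 12 → M
  i=18: W-V =  1 → B
  i=19: C-C =  0 → A
  i=20: F-H = 24 → Y
  shifts repeat with period 4: YMBA

YMBA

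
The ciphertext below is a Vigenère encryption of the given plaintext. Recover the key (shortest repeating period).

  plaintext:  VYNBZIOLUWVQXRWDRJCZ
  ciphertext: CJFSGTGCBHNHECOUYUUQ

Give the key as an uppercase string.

  i= 0: C-V =  7 → H
  i= 1: J-Y = 11 → L
  i= 2: F-N = 18 → S
  i= 3: S-B = 17 → R
  i= 4: G-Z =  7 → H
  i= 5: T-I = 11 → L
  i= 6: G-O = 18 → S
  i= 7: C-L = 17 → R
  i= 8: B-U =  7 → H
  i= 9: H-W = 11 → L
  i=10: N-V = 18 → S
  i=11: H-Q = 17 → R
  i=12: E-X =  7 → H
  i=13: C-R = 11 → L
  i=14: O-W = 18 → S
  i=15: U-D = 17 → R
  i=16: Y-R =  7 → H
  i=17: U-J = 11 → L
  i=18: U-C = 18 → S
  i=19: Q-Z = 17 → R
  shifts repeat with period 4: HLSR

HLSR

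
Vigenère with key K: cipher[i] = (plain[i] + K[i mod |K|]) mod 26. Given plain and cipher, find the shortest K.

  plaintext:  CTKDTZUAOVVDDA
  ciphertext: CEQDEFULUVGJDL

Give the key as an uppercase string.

  i= 0: C-C =  0 → A
  i= 1: E-T = 11 → L
  i= 2: Q-K =  6 → G
  i= 3: D-D =  0 → A
  i= 4: E-T = 11 → L
  i= 5: F-Z =  6 → G
  i= 6: U-U =  0 → A
  i= 7: L-A = 11 → L
  i= 8: U-O =  6 → G
  i= 9: V-V =  0 → A
  i=10: G-V = 11 → L
  i=11: J-D =  6 → G
  i=12: D-D =  0 → A
  i=13: L-A = 11 → L
  shifts repeat with period 3: ALG

ALG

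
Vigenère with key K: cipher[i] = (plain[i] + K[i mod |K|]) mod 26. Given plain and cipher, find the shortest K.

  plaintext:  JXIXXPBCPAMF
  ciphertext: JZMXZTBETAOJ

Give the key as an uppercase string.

ACE

  i= 0: J-J =  0 → A
  i= 1: Z-X =  2 → C
  i= 2: M-I =  4 → E
  i= 3: X-X =  0 → A
  i= 4: Z-X =  2 → C
  i= 5: T-P =  4 → E
  i= 6: B-B =  0 → A
  i= 7: E-C =  2 → C
  i= 8: T-P =  4 → E
  i= 9: A-A =  0 → A
  i=10: O-M =  2 → C
  i=11: J-F =  4 → E
  shifts repeat with period 3: ACE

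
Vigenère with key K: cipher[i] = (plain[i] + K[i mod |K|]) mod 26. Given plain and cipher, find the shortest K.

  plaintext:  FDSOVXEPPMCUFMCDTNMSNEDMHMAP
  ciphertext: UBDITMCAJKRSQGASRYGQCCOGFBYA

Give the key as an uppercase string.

  i= 0: U-F = 15 → P
  i= 1: B-D = 24 → Y
  i= 2: D-S = 11 → L
  i= 3: I-O = 20 → U
  i= 4: T-V = 24 → Y
  i= 5: M-X = 15 → P
  i= 6: C-E = 24 → Y
  i= 7: A-P = 11 → L
  i= 8: J-P = 20 → U
  i= 9: K-M = 24 → Y
  i=10: R-C = 15 → P
  i=11: S-U = 24 → Y
  i=12: Q-F = 11 → L
  i=13: G-M = 20 → U
  i=14: A-C = 24 → Y
  i=15: S-D = 15 → P
  i=16: R-T = 24 → Y
  i=17: Y-N = 11 → L
  i=18: G-M = 20 → U
  i=19: Q-S = 24 → Y
  i=20: C-N = 15 → P
  i=21: C-E = 24 → Y
  i=22: O-D = 11 → L
  i=23: G-M = 20 → U
  i=24: F-H = 24 → Y
  i=25: B-M = 15 → P
  i=26: Y-A = 24 → Y
  i=27: A-P = 11 → L
  shifts repeat with period 5: PYLUY

PYLUY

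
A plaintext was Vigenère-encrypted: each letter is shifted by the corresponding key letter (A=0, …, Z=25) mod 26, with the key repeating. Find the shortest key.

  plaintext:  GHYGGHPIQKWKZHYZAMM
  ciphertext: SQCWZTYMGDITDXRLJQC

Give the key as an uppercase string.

MJEQT

  i= 0: S-G = 12 → M
  i= 1: Q-H =  9 → J
  i= 2: C-Y =  4 → E
  i= 3: W-G = 16 → Q
  i= 4: Z-G = 19 → T
  i= 5: T-H = 12 → M
  i= 6: Y-P =  9 → J
  i= 7: M-I =  4 → E
  i= 8: G-Q = 16 → Q
  i= 9: D-K = 19 → T
  i=10: I-W = 12 → M
  i=11: T-K =  9 → J
  i=12: D-Z =  4 → E
  i=13: X-H = 16 → Q
  i=14: R-Y = 19 → T
  i=15: L-Z = 12 → M
  i=16: J-A =  9 → J
  i=17: Q-M =  4 → E
  i=18: C-M = 16 → Q
  shifts repeat with period 5: MJEQT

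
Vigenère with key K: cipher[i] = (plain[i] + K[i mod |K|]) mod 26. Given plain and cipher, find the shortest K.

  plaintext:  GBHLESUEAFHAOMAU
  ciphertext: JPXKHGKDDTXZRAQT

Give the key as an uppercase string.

DOQZ

  i= 0: J-G =  3 → D
  i= 1: P-B = 14 → O
  i= 2: X-H = 16 → Q
  i= 3: K-L = 25 → Z
  i= 4: H-E =  3 → D
  i= 5: G-S = 14 → O
  i= 6: K-U = 16 → Q
  i= 7: D-E = 25 → Z
  i= 8: D-A =  3 → D
  i= 9: T-F = 14 → O
  i=10: X-H = 16 → Q
  i=11: Z-A = 25 → Z
  i=12: R-O =  3 → D
  i=13: A-M = 14 → O
  i=14: Q-A = 16 → Q
  i=15: T-U = 25 → Z
  shifts repeat with period 4: DOQZ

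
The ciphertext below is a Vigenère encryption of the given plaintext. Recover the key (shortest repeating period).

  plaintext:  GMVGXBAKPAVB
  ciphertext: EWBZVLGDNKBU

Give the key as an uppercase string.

YKGT

  i= 0: E-G = 24 → Y
  i= 1: W-M = 10 → K
  i= 2: B-V =  6 → G
  i= 3: Z-G = 19 → T
  i= 4: V-X = 24 → Y
  i= 5: L-B = 10 → K
  i= 6: G-A =  6 → G
  i= 7: D-K = 19 → T
  i= 8: N-P = 24 → Y
  i= 9: K-A = 10 → K
  i=10: B-V =  6 → G
  i=11: U-B = 19 → T
  shifts repeat with period 4: YKGT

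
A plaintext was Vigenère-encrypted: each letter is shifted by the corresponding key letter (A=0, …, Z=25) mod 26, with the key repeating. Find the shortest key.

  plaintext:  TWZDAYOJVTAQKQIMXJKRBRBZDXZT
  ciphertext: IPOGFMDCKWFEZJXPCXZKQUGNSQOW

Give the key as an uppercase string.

  i= 0: I-T = 15 → P
  i= 1: P-W = 19 → T
  i= 2: O-Z = 15 → P
  i= 3: G-D =  3 → D
  i= 4: F-A =  5 → F
  i= 5: M-Y = 14 → O
  i= 6: D-O = 15 → P
  i= 7: C-J = 19 → T
  i= 8: K-V = 15 → P
  i= 9: W-T =  3 → D
  i=10: F-A =  5 → F
  i=11: E-Q = 14 → O
  i=12: Z-K = 15 → P
  i=13: J-Q = 19 → T
  i=14: X-I = 15 → P
  i=15: P-M =  3 → D
  i=16: C-X =  5 → F
  i=17: X-J = 14 → O
  i=18: Z-K = 15 → P
  i=19: K-R = 19 → T
  i=20: Q-B = 15 → P
  i=21: U-R =  3 → D
  i=22: G-B =  5 → F
  i=23: N-Z = 14 → O
  i=24: S-D = 15 → P
  i=25: Q-X = 19 → T
  i=26: O-Z = 15 → P
  i=27: W-T =  3 → D
  shifts repeat with period 6: PTPDFO

PTPDFO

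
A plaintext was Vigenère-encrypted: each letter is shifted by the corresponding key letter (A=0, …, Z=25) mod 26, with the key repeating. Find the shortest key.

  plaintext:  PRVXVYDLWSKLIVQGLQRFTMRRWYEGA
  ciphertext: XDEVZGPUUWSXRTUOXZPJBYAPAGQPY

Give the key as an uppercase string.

IMJYE

  i= 0: X-P =  8 → I
  i= 1: D-R = 12 → M
  i= 2: E-V =  9 → J
  i= 3: V-X = 24 → Y
  i= 4: Z-V =  4 → E
  i= 5: G-Y =  8 → I
  i= 6: P-D = 12 → M
  i= 7: U-L =  9 → J
  i= 8: U-W = 24 → Y
  i= 9: W-S =  4 → E
  i=10: S-K =  8 → I
  i=11: X-L = 12 → M
  i=12: R-I =  9 → J
  i=13: T-V = 24 → Y
  i=14: U-Q =  4 → E
  i=15: O-G =  8 → I
  i=16: X-L = 12 → M
  i=17: Z-Q =  9 → J
  i=18: P-R = 24 → Y
  i=19: J-F =  4 → E
  i=20: B-T =  8 → I
  i=21: Y-M = 12 → M
  i=22: A-R =  9 → J
  i=23: P-R = 24 → Y
  i=24: A-W =  4 → E
  i=25: G-Y =  8 → I
  i=26: Q-E = 12 → M
  i=27: P-G =  9 → J
  i=28: Y-A = 24 → Y
  shifts repeat with period 5: IMJYE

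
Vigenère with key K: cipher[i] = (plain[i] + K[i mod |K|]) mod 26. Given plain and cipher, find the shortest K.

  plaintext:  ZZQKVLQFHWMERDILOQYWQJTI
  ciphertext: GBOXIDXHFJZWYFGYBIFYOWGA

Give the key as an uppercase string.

HCYNNS

  i= 0: G-Z =  7 → H
  i= 1: B-Z =  2 → C
  i= 2: O-Q = 24 → Y
  i= 3: X-K = 13 → N
  i= 4: I-V = 13 → N
  i= 5: D-L = 18 → S
  i= 6: X-Q =  7 → H
  i= 7: H-F =  2 → C
  i= 8: F-H = 24 → Y
  i= 9: J-W = 13 → N
  i=10: Z-M = 13 → N
  i=11: W-E = 18 → S
  i=12: Y-R =  7 → H
  i=13: F-D =  2 → C
  i=14: G-I = 24 → Y
  i=15: Y-L = 13 → N
  i=16: B-O = 13 → N
  i=17: I-Q = 18 → S
  i=18: F-Y =  7 → H
  i=19: Y-W =  2 → C
  i=20: O-Q = 24 → Y
  i=21: W-J = 13 → N
  i=22: G-T = 13 → N
  i=23: A-I = 18 → S
  shifts repeat with period 6: HCYNNS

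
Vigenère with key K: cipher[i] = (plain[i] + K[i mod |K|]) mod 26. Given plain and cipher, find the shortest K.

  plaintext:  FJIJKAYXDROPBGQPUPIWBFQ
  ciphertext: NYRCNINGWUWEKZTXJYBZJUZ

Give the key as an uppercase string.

IPJTD

  i= 0: N-F =  8 → I
  i= 1: Y-J = 15 → P
  i= 2: R-I =  9 → J
  i= 3: C-J = 19 → T
  i= 4: N-K =  3 → D
  i= 5: I-A =  8 → I
  i= 6: N-Y = 15 → P
  i= 7: G-X =  9 → J
  i= 8: W-D = 19 → T
  i= 9: U-R =  3 → D
  i=10: W-O =  8 → I
  i=11: E-P = 15 → P
  i=12: K-B =  9 → J
  i=13: Z-G = 19 → T
  i=14: T-Q =  3 → D
  i=15: X-P =  8 → I
  i=16: J-U = 15 → P
  i=17: Y-P =  9 → J
  i=18: B-I = 19 → T
  i=19: Z-W =  3 → D
  i=20: J-B =  8 → I
  i=21: U-F = 15 → P
  i=22: Z-Q =  9 → J
  shifts repeat with period 5: IPJTD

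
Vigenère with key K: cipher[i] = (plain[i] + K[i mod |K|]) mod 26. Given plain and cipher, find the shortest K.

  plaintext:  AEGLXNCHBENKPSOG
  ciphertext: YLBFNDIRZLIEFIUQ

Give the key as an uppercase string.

  i= 0: Y-A = 24 → Y
  i= 1: L-E =  7 → H
  i= 2: B-G = 21 → V
  i= 3: F-L = 20 → U
  i= 4: N-X = 16 → Q
  i= 5: D-N = 16 → Q
  i= 6: I-C =  6 → G
  i= 7: R-H = 10 → K
  i= 8: Z-B = 24 → Y
  i= 9: L-E =  7 → H
  i=10: I-N = 21 → V
  i=11: E-K = 20 → U
  i=12: F-P = 16 → Q
  i=13: I-S = 16 → Q
  i=14: U-O =  6 → G
  i=15: Q-G = 10 → K
  shifts repeat with period 8: YHVUQQGK

YHVUQQGK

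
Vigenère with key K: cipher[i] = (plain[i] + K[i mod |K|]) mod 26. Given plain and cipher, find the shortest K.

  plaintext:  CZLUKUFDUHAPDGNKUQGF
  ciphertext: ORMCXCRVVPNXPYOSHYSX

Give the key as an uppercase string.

MSBINI

  i= 0: O-C = 12 → M
  i= 1: R-Z = 18 → S
  i= 2: M-L =  1 → B
  i= 3: C-U =  8 → I
  i= 4: X-K = 13 → N
  i= 5: C-U =  8 → I
  i= 6: R-F = 12 → M
  i= 7: V-D = 18 → S
  i= 8: V-U =  1 → B
  i= 9: P-H =  8 → I
  i=10: N-A = 13 → N
  i=11: X-P =  8 → I
  i=12: P-D = 12 → M
  i=13: Y-G = 18 → S
  i=14: O-N =  1 → B
  i=15: S-K =  8 → I
  i=16: H-U = 13 → N
  i=17: Y-Q =  8 → I
  i=18: S-G = 12 → M
  i=19: X-F = 18 → S
  shifts repeat with period 6: MSBINI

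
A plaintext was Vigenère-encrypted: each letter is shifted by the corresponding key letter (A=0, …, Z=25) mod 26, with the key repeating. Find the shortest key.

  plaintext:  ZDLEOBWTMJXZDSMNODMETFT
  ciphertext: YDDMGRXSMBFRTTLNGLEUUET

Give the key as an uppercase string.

ZASISQB

  i= 0: Y-Z = 25 → Z
  i= 1: D-D =  0 → A
  i= 2: D-L = 18 → S
  i= 3: M-E =  8 → I
  i= 4: G-O = 18 → S
  i= 5: R-B = 16 → Q
  i= 6: X-W =  1 → B
  i= 7: S-T = 25 → Z
  i= 8: M-M =  0 → A
  i= 9: B-J = 18 → S
  i=10: F-X =  8 → I
  i=11: R-Z = 18 → S
  i=12: T-D = 16 → Q
  i=13: T-S =  1 → B
  i=14: L-M = 25 → Z
  i=15: N-N =  0 → A
  i=16: G-O = 18 → S
  i=17: L-D =  8 → I
  i=18: E-M = 18 → S
  i=19: U-E = 16 → Q
  i=20: U-T =  1 → B
  i=21: E-F = 25 → Z
  i=22: T-T =  0 → A
  shifts repeat with period 7: ZASISQB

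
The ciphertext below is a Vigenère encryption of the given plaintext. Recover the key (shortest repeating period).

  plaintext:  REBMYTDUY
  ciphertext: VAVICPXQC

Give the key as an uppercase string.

  i= 0: V-R =  4 → E
  i= 1: A-E = 22 → W
  i= 2: V-B = 20 → U
  i= 3: I-M = 22 → W
  i= 4: C-Y =  4 → E
  i= 5: P-T = 22 → W
  i= 6: X-D = 20 → U
  i= 7: Q-U = 22 → W
  i= 8: C-Y =  4 → E
  shifts repeat with period 4: EWUW

EWUW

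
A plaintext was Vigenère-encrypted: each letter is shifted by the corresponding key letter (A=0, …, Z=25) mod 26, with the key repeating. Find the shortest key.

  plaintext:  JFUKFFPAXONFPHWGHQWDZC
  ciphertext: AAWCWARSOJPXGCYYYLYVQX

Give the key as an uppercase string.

RVCS

  i= 0: A-J = 17 → R
  i= 1: A-F = 21 → V
  i= 2: W-U =  2 → C
  i= 3: C-K = 18 → S
  i= 4: W-F = 17 → R
  i= 5: A-F = 21 → V
  i= 6: R-P =  2 → C
  i= 7: S-A = 18 → S
  i= 8: O-X = 17 → R
  i= 9: J-O = 21 → V
  i=10: P-N =  2 → C
  i=11: X-F = 18 → S
  i=12: G-P = 17 → R
  i=13: C-H = 21 → V
  i=14: Y-W =  2 → C
  i=15: Y-G = 18 → S
  i=16: Y-H = 17 → R
  i=17: L-Q = 21 → V
  i=18: Y-W =  2 → C
  i=19: V-D = 18 → S
  i=20: Q-Z = 17 → R
  i=21: X-C = 21 → V
  shifts repeat with period 4: RVCS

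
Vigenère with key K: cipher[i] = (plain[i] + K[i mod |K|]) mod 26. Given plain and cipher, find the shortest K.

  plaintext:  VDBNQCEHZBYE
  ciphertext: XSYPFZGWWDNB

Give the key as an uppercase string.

  i= 0: X-V =  2 → C
  i= 1: S-D = 15 → P
  i= 2: Y-B = 23 → X
  i= 3: P-N =  2 → C
  i= 4: F-Q = 15 → P
  i= 5: Z-C = 23 → X
  i= 6: G-E =  2 → C
  i= 7: W-H = 15 → P
  i= 8: W-Z = 23 → X
  i= 9: D-B =  2 → C
  i=10: N-Y = 15 → P
  i=11: B-E = 23 → X
  shifts repeat with period 3: CPX

CPX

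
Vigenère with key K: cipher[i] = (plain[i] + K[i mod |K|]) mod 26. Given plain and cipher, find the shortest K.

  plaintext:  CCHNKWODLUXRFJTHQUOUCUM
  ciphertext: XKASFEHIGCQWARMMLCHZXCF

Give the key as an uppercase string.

VITF

  i= 0: X-C = 21 → V
  i= 1: K-C =  8 → I
  i= 2: A-H = 19 → T
  i= 3: S-N =  5 → F
  i= 4: F-K = 21 → V
  i= 5: E-W =  8 → I
  i= 6: H-O = 19 → T
  i= 7: I-D =  5 → F
  i= 8: G-L = 21 → V
  i= 9: C-U =  8 → I
  i=10: Q-X = 19 → T
  i=11: W-R =  5 → F
  i=12: A-F = 21 → V
  i=13: R-J =  8 → I
  i=14: M-T = 19 → T
  i=15: M-H =  5 → F
  i=16: L-Q = 21 → V
  i=17: C-U =  8 → I
  i=18: H-O = 19 → T
  i=19: Z-U =  5 → F
  i=20: X-C = 21 → V
  i=21: C-U =  8 → I
  i=22: F-M = 19 → T
  shifts repeat with period 4: VITF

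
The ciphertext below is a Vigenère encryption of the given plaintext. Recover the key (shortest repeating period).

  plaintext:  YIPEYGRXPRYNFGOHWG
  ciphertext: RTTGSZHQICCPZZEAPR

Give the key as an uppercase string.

TLECUTQT

  i= 0: R-Y = 19 → T
  i= 1: T-I = 11 → L
  i= 2: T-P =  4 → E
  i= 3: G-E =  2 → C
  i= 4: S-Y = 20 → U
  i= 5: Z-G = 19 → T
  i= 6: H-R = 16 → Q
  i= 7: Q-X = 19 → T
  i= 8: I-P = 19 → T
  i= 9: C-R = 11 → L
  i=10: C-Y =  4 → E
  i=11: P-N =  2 → C
  i=12: Z-F = 20 → U
  i=13: Z-G = 19 → T
  i=14: E-O = 16 → Q
  i=15: A-H = 19 → T
  i=16: P-W = 19 → T
  i=17: R-G = 11 → L
  shifts repeat with period 8: TLECUTQT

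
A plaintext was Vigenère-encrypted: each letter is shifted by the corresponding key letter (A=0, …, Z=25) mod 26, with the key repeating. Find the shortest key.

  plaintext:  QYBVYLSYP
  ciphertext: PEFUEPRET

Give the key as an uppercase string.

ZGE

  i= 0: P-Q = 25 → Z
  i= 1: E-Y =  6 → G
  i= 2: F-B =  4 → E
  i= 3: U-V = 25 → Z
  i= 4: E-Y =  6 → G
  i= 5: P-L =  4 → E
  i= 6: R-S = 25 → Z
  i= 7: E-Y =  6 → G
  i= 8: T-P =  4 → E
  shifts repeat with period 3: ZGE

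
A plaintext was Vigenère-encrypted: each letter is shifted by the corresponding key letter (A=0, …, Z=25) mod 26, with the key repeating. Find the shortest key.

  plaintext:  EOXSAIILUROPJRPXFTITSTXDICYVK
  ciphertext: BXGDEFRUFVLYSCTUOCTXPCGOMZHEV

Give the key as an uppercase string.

  i= 0: B-E = 23 → X
  i= 1: X-O =  9 → J
  i= 2: G-X =  9 → J
  i= 3: D-S = 11 → L
  i= 4: E-A =  4 → E
  i= 5: F-I = 23 → X
  i= 6: R-I =  9 → J
  i= 7: U-L =  9 → J
  i= 8: F-U = 11 → L
  i= 9: V-R =  4 → E
  i=10: L-O = 23 → X
  i=11: Y-P =  9 → J
  i=12: S-J =  9 → J
  i=13: C-R = 11 → L
  i=14: T-P =  4 → E
  i=15: U-X = 23 → X
  i=16: O-F =  9 → J
  i=17: C-T =  9 → J
  i=18: T-I = 11 → L
  i=19: X-T =  4 → E
  i=20: P-S = 23 → X
  i=21: C-T =  9 → J
  i=22: G-X =  9 → J
  i=23: O-D = 11 → L
  i=24: M-I =  4 → E
  i=25: Z-C = 23 → X
  i=26: H-Y =  9 → J
  i=27: E-V =  9 → J
  i=28: V-K = 11 → L
  shifts repeat with period 5: XJJLE

XJJLE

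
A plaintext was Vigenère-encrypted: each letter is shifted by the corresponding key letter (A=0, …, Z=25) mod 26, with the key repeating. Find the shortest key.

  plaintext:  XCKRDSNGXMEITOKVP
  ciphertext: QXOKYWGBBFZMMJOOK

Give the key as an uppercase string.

TVE

  i= 0: Q-X = 19 → T
  i= 1: X-C = 21 → V
  i= 2: O-K =  4 → E
  i= 3: K-R = 19 → T
  i= 4: Y-D = 21 → V
  i= 5: W-S =  4 → E
  i= 6: G-N = 19 → T
  i= 7: B-G = 21 → V
  i= 8: B-X =  4 → E
  i= 9: F-M = 19 → T
  i=10: Z-E = 21 → V
  i=11: M-I =  4 → E
  i=12: M-T = 19 → T
  i=13: J-O = 21 → V
  i=14: O-K =  4 → E
  i=15: O-V = 19 → T
  i=16: K-P = 21 → V
  shifts repeat with period 3: TVE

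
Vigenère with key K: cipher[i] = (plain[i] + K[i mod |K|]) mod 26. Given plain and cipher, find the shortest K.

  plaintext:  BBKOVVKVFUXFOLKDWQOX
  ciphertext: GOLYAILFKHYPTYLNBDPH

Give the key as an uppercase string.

FNBK

  i= 0: G-B =  5 → F
  i= 1: O-B = 13 → N
  i= 2: L-K =  1 → B
  i= 3: Y-O = 10 → K
  i= 4: A-V =  5 → F
  i= 5: I-V = 13 → N
  i= 6: L-K =  1 → B
  i= 7: F-V = 10 → K
  i= 8: K-F =  5 → F
  i= 9: H-U = 13 → N
  i=10: Y-X =  1 → B
  i=11: P-F = 10 → K
  i=12: T-O =  5 → F
  i=13: Y-L = 13 → N
  i=14: L-K =  1 → B
  i=15: N-D = 10 → K
  i=16: B-W =  5 → F
  i=17: D-Q = 13 → N
  i=18: P-O =  1 → B
  i=19: H-X = 10 → K
  shifts repeat with period 4: FNBK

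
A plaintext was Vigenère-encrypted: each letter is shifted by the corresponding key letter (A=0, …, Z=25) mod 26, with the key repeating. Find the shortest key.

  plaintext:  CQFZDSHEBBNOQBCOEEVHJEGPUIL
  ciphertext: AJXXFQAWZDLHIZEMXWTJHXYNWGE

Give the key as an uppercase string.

  i= 0: A-C = 24 → Y
  i= 1: J-Q = 19 → T
  i= 2: X-F = 18 → S
  i= 3: X-Z = 24 → Y
  i= 4: F-D =  2 → C
  i= 5: Q-S = 24 → Y
  i= 6: A-H = 19 → T
  i= 7: W-E = 18 → S
  i= 8: Z-B = 24 → Y
  i= 9: D-B =  2 → C
  i=10: L-N = 24 → Y
  i=11: H-O = 19 → T
  i=12: I-Q = 18 → S
  i=13: Z-B = 24 → Y
  i=14: E-C =  2 → C
  i=15: M-O = 24 → Y
  i=16: X-E = 19 → T
  i=17: W-E = 18 → S
  i=18: T-V = 24 → Y
  i=19: J-H =  2 → C
  i=20: H-J = 24 → Y
  i=21: X-E = 19 → T
  i=22: Y-G = 18 → S
  i=23: N-P = 24 → Y
  i=24: W-U =  2 → C
  i=25: G-I = 24 → Y
  i=26: E-L = 19 → T
  shifts repeat with period 5: YTSYC

YTSYC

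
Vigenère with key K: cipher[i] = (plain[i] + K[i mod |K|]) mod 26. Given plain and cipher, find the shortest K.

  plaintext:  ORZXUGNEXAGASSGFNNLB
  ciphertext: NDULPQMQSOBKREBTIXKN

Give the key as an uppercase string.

ZMVOVK

  i= 0: N-O = 25 → Z
  i= 1: D-R = 12 → M
  i= 2: U-Z = 21 → V
  i= 3: L-X = 14 → O
  i= 4: P-U = 21 → V
  i= 5: Q-G = 10 → K
  i= 6: M-N = 25 → Z
  i= 7: Q-E = 12 → M
  i= 8: S-X = 21 → V
  i= 9: O-A = 14 → O
  i=10: B-G = 21 → V
  i=11: K-A = 10 → K
  i=12: R-S = 25 → Z
  i=13: E-S = 12 → M
  i=14: B-G = 21 → V
  i=15: T-F = 14 → O
  i=16: I-N = 21 → V
  i=17: X-N = 10 → K
  i=18: K-L = 25 → Z
  i=19: N-B = 12 → M
  shifts repeat with period 6: ZMVOVK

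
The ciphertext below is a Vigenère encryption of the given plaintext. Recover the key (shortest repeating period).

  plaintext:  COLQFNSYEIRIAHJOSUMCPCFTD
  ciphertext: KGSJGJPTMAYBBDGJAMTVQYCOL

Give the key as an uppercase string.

ISHTBWXV

  i= 0: K-C =  8 → I
  i= 1: G-O = 18 → S
  i= 2: S-L =  7 → H
  i= 3: J-Q = 19 → T
  i= 4: G-F =  1 → B
  i= 5: J-N = 22 → W
  i= 6: P-S = 23 → X
  i= 7: T-Y = 21 → V
  i= 8: M-E =  8 → I
  i= 9: A-I = 18 → S
  i=10: Y-R =  7 → H
  i=11: B-I = 19 → T
  i=12: B-A =  1 → B
  i=13: D-H = 22 → W
  i=14: G-J = 23 → X
  i=15: J-O = 21 → V
  i=16: A-S =  8 → I
  i=17: M-U = 18 → S
  i=18: T-M =  7 → H
  i=19: V-C = 19 → T
  i=20: Q-P =  1 → B
  i=21: Y-C = 22 → W
  i=22: C-F = 23 → X
  i=23: O-T = 21 → V
  i=24: L-D =  8 → I
  shifts repeat with period 8: ISHTBWXV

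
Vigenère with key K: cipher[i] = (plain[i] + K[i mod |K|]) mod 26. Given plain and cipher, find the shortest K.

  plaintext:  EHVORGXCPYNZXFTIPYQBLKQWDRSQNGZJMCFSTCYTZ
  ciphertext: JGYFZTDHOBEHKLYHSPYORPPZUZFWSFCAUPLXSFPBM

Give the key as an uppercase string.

FZDRING

  i= 0: J-E =  5 → F
  i= 1: G-H = 25 → Z
  i= 2: Y-V =  3 → D
  i= 3: F-O = 17 → R
  i= 4: Z-R =  8 → I
  i= 5: T-G = 13 → N
  i= 6: D-X =  6 → G
  i= 7: H-C =  5 → F
  i= 8: O-P = 25 → Z
  i= 9: B-Y =  3 → D
  i=10: E-N = 17 → R
  i=11: H-Z =  8 → I
  i=12: K-X = 13 → N
  i=13: L-F =  6 → G
  i=14: Y-T =  5 → F
  i=15: H-I = 25 → Z
  i=16: S-P =  3 → D
  i=17: P-Y = 17 → R
  i=18: Y-Q =  8 → I
  i=19: O-B = 13 → N
  i=20: R-L =  6 → G
  i=21: P-K =  5 → F
  i=22: P-Q = 25 → Z
  i=23: Z-W =  3 → D
  i=24: U-D = 17 → R
  i=25: Z-R =  8 → I
  i=26: F-S = 13 → N
  i=27: W-Q =  6 → G
  i=28: S-N =  5 → F
  i=29: F-G = 25 → Z
  i=30: C-Z =  3 → D
  i=31: A-J = 17 → R
  i=32: U-M =  8 → I
  i=33: P-C = 13 → N
  i=34: L-F =  6 → G
  i=35: X-S =  5 → F
  i=36: S-T = 25 → Z
  i=37: F-C =  3 → D
  i=38: P-Y = 17 → R
  i=39: B-T =  8 → I
  i=40: M-Z = 13 → N
  shifts repeat with period 7: FZDRING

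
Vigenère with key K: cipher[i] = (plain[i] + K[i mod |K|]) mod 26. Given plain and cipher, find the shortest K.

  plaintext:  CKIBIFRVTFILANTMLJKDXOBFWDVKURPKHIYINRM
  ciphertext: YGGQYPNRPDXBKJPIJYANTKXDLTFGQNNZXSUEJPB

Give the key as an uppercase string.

  i= 0: Y-C = 22 → W
  i= 1: G-K = 22 → W
  i= 2: G-I = 24 → Y
  i= 3: Q-B = 15 → P
  i= 4: Y-I = 16 → Q
  i= 5: P-F = 10 → K
  i= 6: N-R = 22 → W
  i= 7: R-V = 22 → W
  i= 8: P-T = 22 → W
  i= 9: D-F = 24 → Y
  i=10: X-I = 15 → P
  i=11: B-L = 16 → Q
  i=12: K-A = 10 → K
  i=13: J-N = 22 → W
  i=14: P-T = 22 → W
  i=15: I-M = 22 → W
  i=16: J-L = 24 → Y
  i=17: Y-J = 15 → P
  i=18: A-K = 16 → Q
  i=19: N-D = 10 → K
  i=20: T-X = 22 → W
  i=21: K-O = 22 → W
  i=22: X-B = 22 → W
  i=23: D-F = 24 → Y
  i=24: L-W = 15 → P
  i=25: T-D = 16 → Q
  i=26: F-V = 10 → K
  i=27: G-K = 22 → W
  i=28: Q-U = 22 → W
  i=29: N-R = 22 → W
  i=30: N-P = 24 → Y
  i=31: Z-K = 15 → P
  i=32: X-H = 16 → Q
  i=33: S-I = 10 → K
  i=34: U-Y = 22 → W
  i=35: E-I = 22 → W
  i=36: J-N = 22 → W
  i=37: P-R = 24 → Y
  i=38: B-M = 15 → P
  shifts repeat with period 7: WWYPQKW

WWYPQKW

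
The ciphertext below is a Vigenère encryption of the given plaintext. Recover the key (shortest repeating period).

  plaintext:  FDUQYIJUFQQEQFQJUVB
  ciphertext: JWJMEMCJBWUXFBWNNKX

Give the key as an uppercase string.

  i= 0: J-F =  4 → E
  i= 1: W-D = 19 → T
  i= 2: J-U = 15 → P
  i= 3: M-Q = 22 → W
  i= 4: E-Y =  6 → G
  i= 5: M-I =  4 → E
  i= 6: C-J = 19 → T
  i= 7: J-U = 15 → P
  i= 8: B-F = 22 → W
  i= 9: W-Q =  6 → G
  i=10: U-Q =  4 → E
  i=11: X-E = 19 → T
  i=12: F-Q = 15 → P
  i=13: B-F = 22 → W
  i=14: W-Q =  6 → G
  i=15: N-J =  4 → E
  i=16: N-U = 19 → T
  i=17: K-V = 15 → P
  i=18: X-B = 22 → W
  shifts repeat with period 5: ETPWG

ETPWG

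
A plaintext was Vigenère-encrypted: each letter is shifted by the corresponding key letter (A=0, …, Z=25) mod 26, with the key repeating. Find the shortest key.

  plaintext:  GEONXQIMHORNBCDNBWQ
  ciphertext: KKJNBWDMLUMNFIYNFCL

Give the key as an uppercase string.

  i= 0: K-G =  4 → E
  i= 1: K-E =  6 → G
  i= 2: J-O = 21 → V
  i= 3: N-N =  0 → A
  i= 4: B-X =  4 → E
  i= 5: W-Q =  6 → G
  i= 6: D-I = 21 → V
  i= 7: M-M =  0 → A
  i= 8: L-H =  4 → E
  i= 9: U-O =  6 → G
  i=10: M-R = 21 → V
  i=11: N-N =  0 → A
  i=12: F-B =  4 → E
  i=13: I-C =  6 → G
  i=14: Y-D = 21 → V
  i=15: N-N =  0 → A
  i=16: F-B =  4 → E
  i=17: C-W =  6 → G
  i=18: L-Q = 21 → V
  shifts repeat with period 4: EGVA

EGVA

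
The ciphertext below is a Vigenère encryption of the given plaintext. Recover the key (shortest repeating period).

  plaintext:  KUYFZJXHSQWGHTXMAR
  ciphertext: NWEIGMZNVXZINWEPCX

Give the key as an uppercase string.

  i= 0: N-K =  3 → D
  i= 1: W-U =  2 → C
  i= 2: E-Y =  6 → G
  i= 3: I-F =  3 → D
  i= 4: G-Z =  7 → H
  i= 5: M-J =  3 → D
  i= 6: Z-X =  2 → C
  i= 7: N-H =  6 → G
  i= 8: V-S =  3 → D
  i= 9: X-Q =  7 → H
  i=10: Z-W =  3 → D
  i=11: I-G =  2 → C
  i=12: N-H =  6 → G
  i=13: W-T =  3 → D
  i=14: E-X =  7 → H
  i=15: P-M =  3 → D
  i=16: C-A =  2 → C
  i=17: X-R =  6 → G
  shifts repeat with period 5: DCGDH

DCGDH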